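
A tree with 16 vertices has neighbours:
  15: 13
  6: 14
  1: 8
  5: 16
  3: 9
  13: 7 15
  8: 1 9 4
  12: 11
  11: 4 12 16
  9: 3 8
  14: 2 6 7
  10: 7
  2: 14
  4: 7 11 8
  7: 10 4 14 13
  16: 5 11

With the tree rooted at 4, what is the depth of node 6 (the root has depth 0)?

3

Path from 4 to 6: 4 → 7 → 14 → 6, which has 3 edges.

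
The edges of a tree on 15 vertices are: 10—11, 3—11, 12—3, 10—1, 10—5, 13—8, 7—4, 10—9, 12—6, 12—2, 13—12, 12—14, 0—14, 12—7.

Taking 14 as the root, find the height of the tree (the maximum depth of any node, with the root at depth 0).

A deepest node is 5, reached by 14-12-3-11-10-5.
That path has 5 edges, so the height is 5.

5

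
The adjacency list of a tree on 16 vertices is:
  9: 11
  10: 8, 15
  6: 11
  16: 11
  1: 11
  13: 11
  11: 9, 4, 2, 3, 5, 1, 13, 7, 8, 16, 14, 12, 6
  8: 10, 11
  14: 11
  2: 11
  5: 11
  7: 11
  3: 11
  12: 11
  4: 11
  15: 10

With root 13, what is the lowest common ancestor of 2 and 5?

Ancestors of 2 (toward the root): 2, 11, 13.
Ancestors of 5: 5, 11, 13.
The deepest node appearing in both lists is 11.

11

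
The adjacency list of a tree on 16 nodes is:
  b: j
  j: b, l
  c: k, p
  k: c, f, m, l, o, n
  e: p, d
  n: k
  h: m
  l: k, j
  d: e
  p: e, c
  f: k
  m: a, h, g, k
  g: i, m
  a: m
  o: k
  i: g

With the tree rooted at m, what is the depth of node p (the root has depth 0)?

3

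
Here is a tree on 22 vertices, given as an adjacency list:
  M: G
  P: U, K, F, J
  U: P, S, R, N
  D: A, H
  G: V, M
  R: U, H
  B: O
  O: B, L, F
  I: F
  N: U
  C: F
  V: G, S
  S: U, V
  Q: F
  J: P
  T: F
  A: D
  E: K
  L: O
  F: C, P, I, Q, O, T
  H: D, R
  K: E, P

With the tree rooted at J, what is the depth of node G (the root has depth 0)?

J – P – U – S – V – G — 5 edges.

5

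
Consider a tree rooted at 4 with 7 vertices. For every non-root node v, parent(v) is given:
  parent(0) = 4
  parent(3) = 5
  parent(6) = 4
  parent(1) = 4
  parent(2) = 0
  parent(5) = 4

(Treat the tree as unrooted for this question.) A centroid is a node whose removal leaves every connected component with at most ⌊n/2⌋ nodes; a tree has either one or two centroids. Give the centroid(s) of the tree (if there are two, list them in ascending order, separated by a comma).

4

If 4 is removed the pieces have sizes 2, 2, 1, 1, all ≤ ⌊7/2⌋ = 3.
No neighbour of 4 does as well, so 4 is the unique centroid.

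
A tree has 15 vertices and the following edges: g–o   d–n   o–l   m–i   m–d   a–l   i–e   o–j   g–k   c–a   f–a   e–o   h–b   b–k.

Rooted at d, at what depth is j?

Climbing from j to the root: j – o – e – i – m – d. That's 5 steps.

5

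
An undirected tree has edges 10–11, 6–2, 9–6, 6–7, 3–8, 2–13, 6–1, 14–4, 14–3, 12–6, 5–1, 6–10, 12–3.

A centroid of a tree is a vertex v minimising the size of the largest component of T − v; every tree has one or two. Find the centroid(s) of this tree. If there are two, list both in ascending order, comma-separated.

6

Delete 6: the remaining components have sizes 5, 2, 2, 2, 1, 1. Max 5 ≤ 7, so 6 is a centroid.
Every other node leaves some component of size > 7, so the centroid is unique.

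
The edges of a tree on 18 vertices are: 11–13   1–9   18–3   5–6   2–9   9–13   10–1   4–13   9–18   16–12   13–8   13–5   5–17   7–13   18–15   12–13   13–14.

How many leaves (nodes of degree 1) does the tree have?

12

Exactly 12 nodes have a single neighbour: 2, 3, 4, 6, 7, 8, 10, 11, 14, 15, 16, 17.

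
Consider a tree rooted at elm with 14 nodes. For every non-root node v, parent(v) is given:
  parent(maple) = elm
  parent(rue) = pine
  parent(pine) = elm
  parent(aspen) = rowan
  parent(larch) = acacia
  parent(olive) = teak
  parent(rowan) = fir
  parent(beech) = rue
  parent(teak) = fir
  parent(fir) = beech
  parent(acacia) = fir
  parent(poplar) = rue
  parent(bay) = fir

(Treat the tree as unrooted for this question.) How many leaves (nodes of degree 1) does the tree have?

The leaves are aspen, bay, larch, maple, olive, poplar.
That is 6 leaves.

6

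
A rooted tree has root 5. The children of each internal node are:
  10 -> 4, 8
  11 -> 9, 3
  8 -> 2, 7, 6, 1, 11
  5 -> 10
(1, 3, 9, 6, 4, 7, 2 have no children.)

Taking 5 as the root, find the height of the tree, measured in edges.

4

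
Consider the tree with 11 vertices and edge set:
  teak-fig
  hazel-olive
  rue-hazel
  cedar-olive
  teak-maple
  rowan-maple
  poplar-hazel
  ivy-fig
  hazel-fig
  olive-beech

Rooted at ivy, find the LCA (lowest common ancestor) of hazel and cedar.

Path hazel→root: hazel fig ivy; path cedar→root: cedar olive hazel fig ivy.
First common node: hazel.

hazel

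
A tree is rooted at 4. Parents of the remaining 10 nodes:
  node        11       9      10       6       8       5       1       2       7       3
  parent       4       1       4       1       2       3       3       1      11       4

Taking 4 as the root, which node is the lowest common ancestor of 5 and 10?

4

5's ancestor chain is 5, 3, 4 and 10's is 10, 4; they first meet at 4.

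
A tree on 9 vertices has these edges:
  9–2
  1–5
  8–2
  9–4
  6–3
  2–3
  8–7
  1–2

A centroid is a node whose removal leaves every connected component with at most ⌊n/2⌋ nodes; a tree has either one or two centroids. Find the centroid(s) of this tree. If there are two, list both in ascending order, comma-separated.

2

Removing 2 splits the tree into components of sizes 2, 2, 2, 2; the largest is 2 ≤ ⌊9/2⌋ = 4.
Every other node leaves some component of size > 4, so the centroid is unique.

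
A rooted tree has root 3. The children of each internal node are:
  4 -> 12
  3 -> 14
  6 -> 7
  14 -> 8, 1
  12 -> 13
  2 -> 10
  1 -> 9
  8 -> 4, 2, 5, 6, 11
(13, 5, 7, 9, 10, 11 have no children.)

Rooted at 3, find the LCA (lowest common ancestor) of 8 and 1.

Path 8→root: 8 14 3; path 1→root: 1 14 3.
First common node: 14.

14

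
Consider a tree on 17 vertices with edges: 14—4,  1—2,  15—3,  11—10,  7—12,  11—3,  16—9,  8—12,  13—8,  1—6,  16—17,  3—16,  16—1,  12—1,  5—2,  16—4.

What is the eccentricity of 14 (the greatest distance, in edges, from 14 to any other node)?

The node farthest from 14 is 13, via 14–4–16–1–12–8–13 — 6 edges.

6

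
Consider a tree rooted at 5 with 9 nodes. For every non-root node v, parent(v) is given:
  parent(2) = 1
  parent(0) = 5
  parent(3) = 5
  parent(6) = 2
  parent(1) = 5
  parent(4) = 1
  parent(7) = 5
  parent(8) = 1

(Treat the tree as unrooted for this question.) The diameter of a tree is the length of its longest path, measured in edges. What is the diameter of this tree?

4

BFS from 0 reaches 6 last, at distance 4; BFS from 6 confirms no node is farther.
Path: 0 – 5 – 1 – 2 – 6.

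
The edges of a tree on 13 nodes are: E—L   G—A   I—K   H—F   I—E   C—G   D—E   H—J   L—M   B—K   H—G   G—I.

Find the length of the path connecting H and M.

5

The path is H – G – I – E – L – M, which has 5 edges.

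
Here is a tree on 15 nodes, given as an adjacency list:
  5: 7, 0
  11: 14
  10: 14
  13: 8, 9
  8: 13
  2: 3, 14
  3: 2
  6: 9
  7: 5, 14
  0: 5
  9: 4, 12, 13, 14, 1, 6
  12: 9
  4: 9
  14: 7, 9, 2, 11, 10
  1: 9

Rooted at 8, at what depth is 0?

8–13–9–14–7–5–0 — 6 edges.

6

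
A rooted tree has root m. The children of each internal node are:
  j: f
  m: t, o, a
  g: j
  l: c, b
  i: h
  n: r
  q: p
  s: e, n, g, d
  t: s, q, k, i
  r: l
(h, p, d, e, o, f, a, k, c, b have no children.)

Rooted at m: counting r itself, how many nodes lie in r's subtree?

The subtree rooted at r contains: r, l, b, c — 4 nodes.

4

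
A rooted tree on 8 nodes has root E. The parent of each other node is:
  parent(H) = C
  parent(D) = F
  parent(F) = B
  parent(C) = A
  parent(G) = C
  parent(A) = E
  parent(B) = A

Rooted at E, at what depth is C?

E – A – C — 2 edges.

2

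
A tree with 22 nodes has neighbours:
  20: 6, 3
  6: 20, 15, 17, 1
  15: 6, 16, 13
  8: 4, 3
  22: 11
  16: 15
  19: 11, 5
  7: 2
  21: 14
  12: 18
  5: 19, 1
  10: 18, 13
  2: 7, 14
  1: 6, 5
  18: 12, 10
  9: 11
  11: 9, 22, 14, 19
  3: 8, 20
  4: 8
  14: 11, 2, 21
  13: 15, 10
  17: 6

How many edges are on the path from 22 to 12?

Walking from 22: 22–11–19–5–1–6–15–13–10–18–12. Length 10.

10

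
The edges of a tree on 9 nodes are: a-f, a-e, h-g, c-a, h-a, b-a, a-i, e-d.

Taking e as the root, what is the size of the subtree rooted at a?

a's subtree: {a, h, b, f, c, i, g}, size 7.

7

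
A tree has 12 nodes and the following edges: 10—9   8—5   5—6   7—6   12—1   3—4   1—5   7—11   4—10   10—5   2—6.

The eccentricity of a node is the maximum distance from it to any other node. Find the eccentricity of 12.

Distances from 12 peak at 5, attained at 11 (3 also at distance 5).
12 – 1 – 5 – 6 – 7 – 11

5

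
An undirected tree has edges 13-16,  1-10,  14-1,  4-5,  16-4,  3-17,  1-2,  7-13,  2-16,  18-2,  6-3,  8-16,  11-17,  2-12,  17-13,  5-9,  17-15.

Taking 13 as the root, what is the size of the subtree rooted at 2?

2's subtree: {2, 12, 18, 1, 10, 14}, size 6.

6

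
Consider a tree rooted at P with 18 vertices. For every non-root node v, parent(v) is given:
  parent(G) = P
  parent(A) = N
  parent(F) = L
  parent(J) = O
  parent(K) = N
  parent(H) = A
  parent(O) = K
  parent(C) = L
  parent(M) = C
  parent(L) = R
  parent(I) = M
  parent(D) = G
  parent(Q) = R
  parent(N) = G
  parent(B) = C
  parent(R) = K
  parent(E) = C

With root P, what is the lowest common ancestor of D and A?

Ancestors of D (toward the root): D, G, P.
Ancestors of A: A, N, G, P.
The deepest node appearing in both lists is G.

G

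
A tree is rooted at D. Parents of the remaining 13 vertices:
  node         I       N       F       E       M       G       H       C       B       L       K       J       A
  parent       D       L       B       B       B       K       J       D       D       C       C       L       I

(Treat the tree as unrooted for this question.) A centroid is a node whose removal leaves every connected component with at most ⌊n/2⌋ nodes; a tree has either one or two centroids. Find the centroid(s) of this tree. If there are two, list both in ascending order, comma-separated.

Removing C splits the tree into components of sizes 7, 4, 2; the largest is 7 ≤ ⌊14/2⌋ = 7.
D is adjacent to C and is also a centroid (the largest component after removing it is likewise 7).

C, D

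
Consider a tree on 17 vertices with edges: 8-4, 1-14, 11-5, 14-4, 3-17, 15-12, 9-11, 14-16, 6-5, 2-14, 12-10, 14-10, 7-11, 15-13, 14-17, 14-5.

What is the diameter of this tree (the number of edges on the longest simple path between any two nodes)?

7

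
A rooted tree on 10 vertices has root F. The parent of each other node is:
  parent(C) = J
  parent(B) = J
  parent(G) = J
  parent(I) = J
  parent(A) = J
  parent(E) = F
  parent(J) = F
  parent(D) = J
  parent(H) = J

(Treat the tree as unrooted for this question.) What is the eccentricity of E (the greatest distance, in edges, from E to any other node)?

3

A farthest node from E is I (B, H, A, C, D, G also at distance 3).
The path E-F-J-I has 3 edges.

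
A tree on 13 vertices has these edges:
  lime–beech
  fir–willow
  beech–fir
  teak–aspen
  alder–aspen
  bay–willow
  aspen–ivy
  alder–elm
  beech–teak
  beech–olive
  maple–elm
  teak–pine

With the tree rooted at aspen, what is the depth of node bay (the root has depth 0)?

5

Climbing from bay to the root: bay → willow → fir → beech → teak → aspen. That's 5 steps.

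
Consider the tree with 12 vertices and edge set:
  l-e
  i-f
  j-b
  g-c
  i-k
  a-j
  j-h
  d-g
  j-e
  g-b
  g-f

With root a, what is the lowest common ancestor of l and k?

j

l's ancestor chain is l, e, j, a and k's is k, i, f, g, b, j, a; they first meet at j.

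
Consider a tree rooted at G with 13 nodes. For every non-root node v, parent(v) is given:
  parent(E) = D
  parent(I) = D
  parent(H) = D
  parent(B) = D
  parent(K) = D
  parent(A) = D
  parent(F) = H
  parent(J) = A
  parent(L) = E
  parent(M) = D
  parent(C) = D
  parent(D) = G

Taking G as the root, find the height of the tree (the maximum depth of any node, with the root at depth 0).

A deepest node is L, reached by G–D–E–L.
That path has 3 edges, so the height is 3.

3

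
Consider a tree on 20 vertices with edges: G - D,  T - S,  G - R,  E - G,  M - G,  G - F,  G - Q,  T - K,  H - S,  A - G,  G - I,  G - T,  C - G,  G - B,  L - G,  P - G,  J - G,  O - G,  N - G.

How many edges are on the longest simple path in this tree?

4

Starting from H, a farthest node is P at distance 4.
One longest path: H–S–T–G–P.
So the diameter is 4.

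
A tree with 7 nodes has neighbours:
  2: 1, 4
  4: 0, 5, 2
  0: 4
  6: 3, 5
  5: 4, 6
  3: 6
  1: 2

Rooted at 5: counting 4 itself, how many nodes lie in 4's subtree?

4

The subtree rooted at 4 contains: 4, 2, 0, 1 — 4 nodes.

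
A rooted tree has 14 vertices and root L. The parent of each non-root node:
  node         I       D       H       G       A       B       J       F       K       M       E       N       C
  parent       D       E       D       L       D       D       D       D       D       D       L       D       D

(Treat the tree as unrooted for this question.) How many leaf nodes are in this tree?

The leaves are A, B, C, F, G, H, I, J, K, M, N.
That is 11 leaves.

11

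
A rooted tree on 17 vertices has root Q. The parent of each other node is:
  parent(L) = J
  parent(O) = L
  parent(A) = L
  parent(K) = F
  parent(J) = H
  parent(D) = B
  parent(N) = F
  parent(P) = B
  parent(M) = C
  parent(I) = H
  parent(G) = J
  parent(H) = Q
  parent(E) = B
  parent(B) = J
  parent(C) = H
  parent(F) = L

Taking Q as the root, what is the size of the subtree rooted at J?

12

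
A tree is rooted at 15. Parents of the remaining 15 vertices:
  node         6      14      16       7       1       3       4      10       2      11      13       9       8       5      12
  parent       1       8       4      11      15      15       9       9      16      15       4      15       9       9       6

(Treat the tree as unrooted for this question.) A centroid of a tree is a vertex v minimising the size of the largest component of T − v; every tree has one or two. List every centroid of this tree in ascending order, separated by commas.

Delete 9: the remaining components have sizes 7, 4, 2, 1, 1. Max 7 ≤ 8, so 9 is a centroid.
Every other node leaves some component of size > 8, so the centroid is unique.

9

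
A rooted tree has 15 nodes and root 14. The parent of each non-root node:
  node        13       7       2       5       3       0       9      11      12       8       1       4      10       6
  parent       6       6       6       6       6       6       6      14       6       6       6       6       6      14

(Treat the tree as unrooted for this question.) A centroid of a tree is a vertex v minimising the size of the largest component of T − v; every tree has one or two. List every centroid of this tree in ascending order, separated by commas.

6

Removing 6 splits the tree into components of sizes 2, 1, 1, 1, 1, 1, 1, 1, 1, 1, 1, 1, 1; the largest is 2 ≤ ⌊15/2⌋ = 7.
Every other node leaves some component of size > 7, so the centroid is unique.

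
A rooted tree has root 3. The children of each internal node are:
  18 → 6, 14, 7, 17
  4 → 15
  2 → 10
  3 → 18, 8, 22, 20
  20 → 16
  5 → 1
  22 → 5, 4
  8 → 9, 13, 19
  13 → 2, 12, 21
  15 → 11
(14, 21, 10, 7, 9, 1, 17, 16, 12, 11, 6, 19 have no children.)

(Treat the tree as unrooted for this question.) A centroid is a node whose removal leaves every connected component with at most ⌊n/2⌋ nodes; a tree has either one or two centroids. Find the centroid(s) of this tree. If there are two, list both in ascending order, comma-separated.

Delete 3: the remaining components have sizes 8, 6, 5, 2. Max 8 ≤ 11, so 3 is a centroid.
Every other node leaves some component of size > 11, so the centroid is unique.

3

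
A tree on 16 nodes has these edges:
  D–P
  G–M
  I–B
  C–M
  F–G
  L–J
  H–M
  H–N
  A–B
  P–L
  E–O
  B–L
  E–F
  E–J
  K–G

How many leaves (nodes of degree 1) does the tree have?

The leaves are A, C, D, I, K, N, O.
That is 7 leaves.

7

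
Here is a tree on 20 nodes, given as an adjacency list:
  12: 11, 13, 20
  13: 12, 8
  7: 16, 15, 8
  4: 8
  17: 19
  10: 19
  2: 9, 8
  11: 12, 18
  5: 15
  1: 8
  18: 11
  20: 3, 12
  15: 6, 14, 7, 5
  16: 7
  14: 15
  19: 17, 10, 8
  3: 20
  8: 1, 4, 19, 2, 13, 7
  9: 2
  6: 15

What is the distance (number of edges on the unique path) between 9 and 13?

3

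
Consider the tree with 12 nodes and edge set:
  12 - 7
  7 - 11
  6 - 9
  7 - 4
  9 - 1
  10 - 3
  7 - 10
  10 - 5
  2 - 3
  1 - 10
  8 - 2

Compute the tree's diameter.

A longest path is 6 - 9 - 1 - 10 - 3 - 2 - 8, with 6 edges.

6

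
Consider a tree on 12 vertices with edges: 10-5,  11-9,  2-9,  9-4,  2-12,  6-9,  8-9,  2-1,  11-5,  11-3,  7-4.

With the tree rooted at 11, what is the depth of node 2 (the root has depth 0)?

2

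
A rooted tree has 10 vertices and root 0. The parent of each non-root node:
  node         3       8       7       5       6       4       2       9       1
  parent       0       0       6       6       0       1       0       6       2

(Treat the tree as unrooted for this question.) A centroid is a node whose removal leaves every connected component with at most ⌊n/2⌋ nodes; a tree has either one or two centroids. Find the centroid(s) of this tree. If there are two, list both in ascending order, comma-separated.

0

If 0 is removed the pieces have sizes 4, 3, 1, 1, all ≤ ⌊10/2⌋ = 5.
Every other node leaves some component of size > 5, so the centroid is unique.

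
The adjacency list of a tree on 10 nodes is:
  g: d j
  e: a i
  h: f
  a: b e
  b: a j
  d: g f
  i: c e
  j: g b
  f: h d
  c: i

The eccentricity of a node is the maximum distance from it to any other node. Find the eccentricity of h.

9

The node farthest from h is c, via h-f-d-g-j-b-a-e-i-c — 9 edges.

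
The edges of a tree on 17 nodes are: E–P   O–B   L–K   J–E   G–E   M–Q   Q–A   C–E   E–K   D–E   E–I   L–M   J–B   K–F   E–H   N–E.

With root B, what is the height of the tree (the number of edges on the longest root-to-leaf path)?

A deepest node is A, reached by B-J-E-K-L-M-Q-A.
That path has 7 edges, so the height is 7.

7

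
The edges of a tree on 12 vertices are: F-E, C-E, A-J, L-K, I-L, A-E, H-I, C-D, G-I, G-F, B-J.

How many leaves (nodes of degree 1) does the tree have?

Exactly 4 nodes have a single neighbour: B, D, H, K.

4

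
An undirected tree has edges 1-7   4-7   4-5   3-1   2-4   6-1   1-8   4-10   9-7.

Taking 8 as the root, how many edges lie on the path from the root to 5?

4

Path from 8 to 5: 8 → 1 → 7 → 4 → 5, which has 4 edges.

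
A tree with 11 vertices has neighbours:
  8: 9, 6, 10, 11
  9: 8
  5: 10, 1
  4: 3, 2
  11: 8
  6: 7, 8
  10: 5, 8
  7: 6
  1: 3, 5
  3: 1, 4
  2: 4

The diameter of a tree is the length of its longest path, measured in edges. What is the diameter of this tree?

A longest path is 2–4–3–1–5–10–8–6–7, with 8 edges.

8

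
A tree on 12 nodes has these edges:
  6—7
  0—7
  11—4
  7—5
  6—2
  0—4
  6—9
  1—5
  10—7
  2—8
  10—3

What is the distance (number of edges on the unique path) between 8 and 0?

4

The path is 8 – 2 – 6 – 7 – 0, which has 4 edges.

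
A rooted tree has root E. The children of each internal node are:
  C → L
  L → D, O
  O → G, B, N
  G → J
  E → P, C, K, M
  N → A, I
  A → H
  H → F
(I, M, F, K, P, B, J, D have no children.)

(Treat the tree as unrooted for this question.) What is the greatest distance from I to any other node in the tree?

Distances from I peak at 6, attained at K (P, M also at distance 6).
I–N–O–L–C–E–K

6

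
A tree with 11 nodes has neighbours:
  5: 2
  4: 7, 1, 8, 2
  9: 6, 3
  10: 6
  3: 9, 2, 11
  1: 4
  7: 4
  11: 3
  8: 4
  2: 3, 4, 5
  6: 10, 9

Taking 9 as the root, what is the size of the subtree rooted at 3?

Descendants of 3 (including itself): 3, 2, 11, 5, 4, 8, 1, 7. That's 8.

8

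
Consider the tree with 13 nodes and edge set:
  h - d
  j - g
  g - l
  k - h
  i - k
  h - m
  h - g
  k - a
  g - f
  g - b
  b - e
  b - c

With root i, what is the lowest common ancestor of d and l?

h

Ancestors of d (toward the root): d, h, k, i.
Ancestors of l: l, g, h, k, i.
The deepest node appearing in both lists is h.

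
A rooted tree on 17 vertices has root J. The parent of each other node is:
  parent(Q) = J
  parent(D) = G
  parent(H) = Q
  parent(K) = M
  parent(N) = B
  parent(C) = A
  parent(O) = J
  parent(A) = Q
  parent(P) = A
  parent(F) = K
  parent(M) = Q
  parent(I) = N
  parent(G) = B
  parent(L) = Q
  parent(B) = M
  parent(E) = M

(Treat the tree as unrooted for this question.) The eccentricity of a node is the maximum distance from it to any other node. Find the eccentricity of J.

5

A farthest node from J is D (I also at distance 5).
The path J–Q–M–B–G–D has 5 edges.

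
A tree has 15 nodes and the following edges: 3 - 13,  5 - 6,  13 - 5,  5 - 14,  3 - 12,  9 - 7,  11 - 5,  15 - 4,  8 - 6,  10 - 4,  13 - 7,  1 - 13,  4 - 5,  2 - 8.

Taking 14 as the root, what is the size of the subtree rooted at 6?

3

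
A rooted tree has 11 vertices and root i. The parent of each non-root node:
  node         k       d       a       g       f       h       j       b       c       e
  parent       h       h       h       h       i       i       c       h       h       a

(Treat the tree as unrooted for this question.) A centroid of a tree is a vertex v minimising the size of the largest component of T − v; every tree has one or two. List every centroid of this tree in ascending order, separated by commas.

Removing h splits the tree into components of sizes 2, 2, 2, 1, 1, 1, 1; the largest is 2 ≤ ⌊11/2⌋ = 5.
No neighbour of h does as well, so h is the unique centroid.

h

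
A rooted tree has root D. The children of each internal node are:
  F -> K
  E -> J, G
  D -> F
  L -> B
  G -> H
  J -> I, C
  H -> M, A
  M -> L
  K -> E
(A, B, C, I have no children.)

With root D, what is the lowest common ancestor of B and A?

Ancestors of B (toward the root): B, L, M, H, G, E, K, F, D.
Ancestors of A: A, H, G, E, K, F, D.
The deepest node appearing in both lists is H.

H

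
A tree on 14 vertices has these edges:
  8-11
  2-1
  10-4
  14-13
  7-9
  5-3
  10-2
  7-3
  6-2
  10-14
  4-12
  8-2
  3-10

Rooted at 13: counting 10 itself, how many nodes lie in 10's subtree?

10's subtree: {10, 2, 3, 4, 6, 8, 1, 7, 5, 12, 11, 9}, size 12.

12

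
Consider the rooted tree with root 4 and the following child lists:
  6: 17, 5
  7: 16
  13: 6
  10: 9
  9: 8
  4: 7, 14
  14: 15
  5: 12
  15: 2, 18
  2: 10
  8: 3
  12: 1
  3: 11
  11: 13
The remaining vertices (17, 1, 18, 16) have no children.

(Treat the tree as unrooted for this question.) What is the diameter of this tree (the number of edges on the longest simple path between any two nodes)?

15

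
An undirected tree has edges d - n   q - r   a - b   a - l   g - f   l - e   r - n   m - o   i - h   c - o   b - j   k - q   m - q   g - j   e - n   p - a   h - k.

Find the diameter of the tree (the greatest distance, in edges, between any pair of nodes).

12

Starting from f, a farthest node is c at distance 12.
One longest path: f - g - j - b - a - l - e - n - r - q - m - o - c.
So the diameter is 12.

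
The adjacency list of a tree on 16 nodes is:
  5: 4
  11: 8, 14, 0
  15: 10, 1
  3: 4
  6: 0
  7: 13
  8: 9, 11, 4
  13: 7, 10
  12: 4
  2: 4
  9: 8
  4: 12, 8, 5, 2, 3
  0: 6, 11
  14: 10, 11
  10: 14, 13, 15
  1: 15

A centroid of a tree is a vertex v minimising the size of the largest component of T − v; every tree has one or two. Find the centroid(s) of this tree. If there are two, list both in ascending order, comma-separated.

Delete 11: the remaining components have sizes 7, 6, 2. Max 7 ≤ 8, so 11 is a centroid.
Every other node leaves some component of size > 8, so the centroid is unique.

11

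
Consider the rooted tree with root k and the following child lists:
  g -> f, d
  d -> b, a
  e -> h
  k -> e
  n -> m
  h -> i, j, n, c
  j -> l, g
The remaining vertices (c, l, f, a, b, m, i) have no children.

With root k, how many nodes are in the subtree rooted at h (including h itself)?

h's subtree: {h, j, c, n, i, g, l, m, f, d, a, b}, size 12.

12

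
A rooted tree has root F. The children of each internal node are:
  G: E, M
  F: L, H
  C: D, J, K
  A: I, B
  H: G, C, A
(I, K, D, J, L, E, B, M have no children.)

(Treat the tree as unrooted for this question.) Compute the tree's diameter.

4

BFS from J reaches M last, at distance 4; BFS from M confirms no node is farther.
Path: J–C–H–G–M.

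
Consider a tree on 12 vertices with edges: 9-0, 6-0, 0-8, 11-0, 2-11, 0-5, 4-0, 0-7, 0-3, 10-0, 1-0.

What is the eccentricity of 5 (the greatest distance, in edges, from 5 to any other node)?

Distances from 5 peak at 3, attained at 2.
5–0–11–2

3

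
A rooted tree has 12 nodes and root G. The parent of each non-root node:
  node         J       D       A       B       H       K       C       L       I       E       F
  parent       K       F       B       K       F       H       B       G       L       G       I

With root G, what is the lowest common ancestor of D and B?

Ancestors of D (toward the root): D, F, I, L, G.
Ancestors of B: B, K, H, F, I, L, G.
The deepest node appearing in both lists is F.

F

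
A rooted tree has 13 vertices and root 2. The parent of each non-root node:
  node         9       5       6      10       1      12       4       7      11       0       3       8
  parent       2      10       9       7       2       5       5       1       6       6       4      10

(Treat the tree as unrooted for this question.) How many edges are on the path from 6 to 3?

The path is 6 - 9 - 2 - 1 - 7 - 10 - 5 - 4 - 3, which has 8 edges.

8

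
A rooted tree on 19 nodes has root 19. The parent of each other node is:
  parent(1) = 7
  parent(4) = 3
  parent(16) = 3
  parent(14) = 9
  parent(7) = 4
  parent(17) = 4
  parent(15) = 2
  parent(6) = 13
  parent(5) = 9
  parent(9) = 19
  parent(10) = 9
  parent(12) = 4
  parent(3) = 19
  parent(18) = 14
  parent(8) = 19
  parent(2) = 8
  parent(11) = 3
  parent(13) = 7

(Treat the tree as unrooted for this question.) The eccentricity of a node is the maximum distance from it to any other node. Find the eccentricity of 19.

Distances from 19 peak at 5, attained at 6.
19-3-4-7-13-6

5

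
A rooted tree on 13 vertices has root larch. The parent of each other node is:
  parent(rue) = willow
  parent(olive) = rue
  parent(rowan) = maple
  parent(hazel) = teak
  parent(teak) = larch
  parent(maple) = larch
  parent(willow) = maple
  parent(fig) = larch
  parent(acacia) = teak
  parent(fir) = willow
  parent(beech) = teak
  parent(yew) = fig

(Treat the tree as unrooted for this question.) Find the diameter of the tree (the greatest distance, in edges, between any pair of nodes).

A longest path is olive – rue – willow – maple – larch – teak – hazel, with 6 edges.

6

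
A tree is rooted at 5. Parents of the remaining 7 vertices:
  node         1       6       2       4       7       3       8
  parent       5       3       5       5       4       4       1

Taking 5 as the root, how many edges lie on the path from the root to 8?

Path from 5 to 8: 5–1–8, which has 2 edges.

2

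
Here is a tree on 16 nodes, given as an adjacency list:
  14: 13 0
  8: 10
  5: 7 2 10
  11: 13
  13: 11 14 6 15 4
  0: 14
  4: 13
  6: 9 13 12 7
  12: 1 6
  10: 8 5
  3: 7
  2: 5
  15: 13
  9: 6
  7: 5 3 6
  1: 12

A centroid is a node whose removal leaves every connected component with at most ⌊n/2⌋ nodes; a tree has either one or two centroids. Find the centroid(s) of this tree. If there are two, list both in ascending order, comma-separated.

If 6 is removed the pieces have sizes 6, 6, 2, 1, all ≤ ⌊16/2⌋ = 8.
Every other node leaves some component of size > 8, so the centroid is unique.

6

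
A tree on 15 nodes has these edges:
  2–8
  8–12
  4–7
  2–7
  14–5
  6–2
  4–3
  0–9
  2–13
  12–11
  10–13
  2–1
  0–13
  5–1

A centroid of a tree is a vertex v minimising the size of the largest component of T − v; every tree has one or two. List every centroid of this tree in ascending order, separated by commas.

Delete 2: the remaining components have sizes 4, 3, 3, 3, 1. Max 4 ≤ 7, so 2 is a centroid.
No neighbour of 2 does as well, so 2 is the unique centroid.

2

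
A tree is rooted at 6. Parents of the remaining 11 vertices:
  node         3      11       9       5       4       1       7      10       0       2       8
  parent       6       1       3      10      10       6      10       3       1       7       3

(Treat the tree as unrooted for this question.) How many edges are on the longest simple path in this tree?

A longest path is 11-1-6-3-10-7-2, with 6 edges.

6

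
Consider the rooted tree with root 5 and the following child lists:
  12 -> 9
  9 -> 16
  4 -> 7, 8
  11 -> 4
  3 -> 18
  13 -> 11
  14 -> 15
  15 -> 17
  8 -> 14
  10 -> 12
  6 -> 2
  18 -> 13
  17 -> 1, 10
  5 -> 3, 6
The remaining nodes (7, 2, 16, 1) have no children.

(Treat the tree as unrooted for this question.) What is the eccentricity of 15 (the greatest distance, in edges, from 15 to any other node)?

10

A farthest node from 15 is 2.
The path 15 – 14 – 8 – 4 – 11 – 13 – 18 – 3 – 5 – 6 – 2 has 10 edges.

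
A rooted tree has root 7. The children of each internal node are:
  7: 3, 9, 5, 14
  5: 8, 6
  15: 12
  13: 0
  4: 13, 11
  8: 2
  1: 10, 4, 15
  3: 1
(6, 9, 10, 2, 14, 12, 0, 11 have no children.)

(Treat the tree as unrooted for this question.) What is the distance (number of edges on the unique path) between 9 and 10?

4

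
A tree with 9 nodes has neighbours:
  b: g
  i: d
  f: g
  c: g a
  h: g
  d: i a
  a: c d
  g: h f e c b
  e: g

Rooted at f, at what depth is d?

4

Climbing from d to the root: d–a–c–g–f. That's 4 steps.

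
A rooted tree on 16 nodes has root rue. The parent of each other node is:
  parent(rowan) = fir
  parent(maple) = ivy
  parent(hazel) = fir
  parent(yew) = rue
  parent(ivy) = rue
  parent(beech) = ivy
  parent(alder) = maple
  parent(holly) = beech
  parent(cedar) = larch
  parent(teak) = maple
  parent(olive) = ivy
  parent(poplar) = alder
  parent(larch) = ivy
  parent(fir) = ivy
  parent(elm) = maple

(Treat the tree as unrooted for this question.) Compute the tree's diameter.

BFS from poplar reaches cedar last, at distance 5; BFS from cedar confirms no node is farther.
Path: poplar-alder-maple-ivy-larch-cedar.

5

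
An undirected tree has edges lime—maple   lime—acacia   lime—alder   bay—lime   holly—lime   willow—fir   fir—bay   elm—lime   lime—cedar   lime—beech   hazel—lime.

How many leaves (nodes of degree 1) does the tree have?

9

Exactly 9 nodes have a single neighbour: acacia, alder, beech, cedar, elm, hazel, holly, maple, willow.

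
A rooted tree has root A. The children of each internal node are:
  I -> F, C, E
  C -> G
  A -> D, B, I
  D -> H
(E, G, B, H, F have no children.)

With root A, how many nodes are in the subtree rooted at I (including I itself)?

5

I's subtree: {I, E, C, F, G}, size 5.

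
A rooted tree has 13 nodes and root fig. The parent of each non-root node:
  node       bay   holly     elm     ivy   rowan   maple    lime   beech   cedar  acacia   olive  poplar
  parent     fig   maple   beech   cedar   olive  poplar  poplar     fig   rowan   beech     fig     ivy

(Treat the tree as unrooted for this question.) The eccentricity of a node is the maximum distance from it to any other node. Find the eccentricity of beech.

8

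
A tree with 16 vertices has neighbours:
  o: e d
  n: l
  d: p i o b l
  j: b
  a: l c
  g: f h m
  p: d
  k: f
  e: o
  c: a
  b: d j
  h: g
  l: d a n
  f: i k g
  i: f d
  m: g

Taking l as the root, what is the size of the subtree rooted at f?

f's subtree: {f, g, k, h, m}, size 5.

5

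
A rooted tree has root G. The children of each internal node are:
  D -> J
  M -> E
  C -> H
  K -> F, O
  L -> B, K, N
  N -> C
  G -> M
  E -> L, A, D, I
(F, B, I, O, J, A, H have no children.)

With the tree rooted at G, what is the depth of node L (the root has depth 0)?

3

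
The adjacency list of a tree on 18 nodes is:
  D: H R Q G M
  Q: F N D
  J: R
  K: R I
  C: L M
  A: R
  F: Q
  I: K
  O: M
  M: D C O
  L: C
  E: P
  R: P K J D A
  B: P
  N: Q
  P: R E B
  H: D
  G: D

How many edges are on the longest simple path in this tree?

6

A longest path is L - C - M - D - R - P - E, with 6 edges.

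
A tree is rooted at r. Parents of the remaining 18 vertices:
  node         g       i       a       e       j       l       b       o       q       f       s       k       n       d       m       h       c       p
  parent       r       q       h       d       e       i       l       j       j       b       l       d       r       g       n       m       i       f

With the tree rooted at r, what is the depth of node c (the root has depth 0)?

7

Climbing from c to the root: c – i – q – j – e – d – g – r. That's 7 steps.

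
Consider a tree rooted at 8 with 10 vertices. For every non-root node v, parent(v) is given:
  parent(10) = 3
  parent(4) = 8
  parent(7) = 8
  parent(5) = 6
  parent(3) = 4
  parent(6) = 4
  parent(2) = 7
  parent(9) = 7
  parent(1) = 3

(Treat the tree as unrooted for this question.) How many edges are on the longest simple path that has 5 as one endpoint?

The node farthest from 5 is 9 (2 also at distance 5), via 5–6–4–8–7–9 — 5 edges.

5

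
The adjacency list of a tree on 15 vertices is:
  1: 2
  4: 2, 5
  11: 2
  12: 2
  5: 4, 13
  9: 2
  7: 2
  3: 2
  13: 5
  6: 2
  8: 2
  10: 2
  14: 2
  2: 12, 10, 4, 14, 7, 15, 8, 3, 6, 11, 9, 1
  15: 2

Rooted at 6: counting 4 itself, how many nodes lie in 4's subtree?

3

The subtree rooted at 4 contains: 4, 5, 13 — 3 nodes.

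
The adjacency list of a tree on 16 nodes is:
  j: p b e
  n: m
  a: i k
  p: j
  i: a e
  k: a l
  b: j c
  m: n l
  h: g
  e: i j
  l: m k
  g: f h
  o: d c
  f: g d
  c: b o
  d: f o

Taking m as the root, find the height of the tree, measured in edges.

A deepest node is h, reached by m–l–k–a–i–e–j–b–c–o–d–f–g–h.
That path has 13 edges, so the height is 13.

13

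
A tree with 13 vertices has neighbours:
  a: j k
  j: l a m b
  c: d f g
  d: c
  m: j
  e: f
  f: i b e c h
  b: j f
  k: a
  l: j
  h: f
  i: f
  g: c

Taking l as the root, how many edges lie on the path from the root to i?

4

l → j → b → f → i — 4 edges.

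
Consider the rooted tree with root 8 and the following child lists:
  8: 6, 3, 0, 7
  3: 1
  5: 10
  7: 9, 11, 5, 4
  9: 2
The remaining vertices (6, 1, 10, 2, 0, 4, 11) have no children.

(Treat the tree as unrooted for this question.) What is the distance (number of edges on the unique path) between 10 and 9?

10–5–7–9: 3 edges.

3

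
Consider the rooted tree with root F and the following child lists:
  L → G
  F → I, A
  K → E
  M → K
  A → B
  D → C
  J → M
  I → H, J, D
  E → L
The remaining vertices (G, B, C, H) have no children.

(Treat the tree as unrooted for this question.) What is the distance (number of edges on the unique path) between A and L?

The path is A – F – I – J – M – K – E – L, which has 7 edges.

7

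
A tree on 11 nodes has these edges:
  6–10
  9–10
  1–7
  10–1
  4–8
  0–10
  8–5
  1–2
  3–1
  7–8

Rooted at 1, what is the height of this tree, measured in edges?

The longest root-to-leaf path is 1–7–8–4 (3 edges).

3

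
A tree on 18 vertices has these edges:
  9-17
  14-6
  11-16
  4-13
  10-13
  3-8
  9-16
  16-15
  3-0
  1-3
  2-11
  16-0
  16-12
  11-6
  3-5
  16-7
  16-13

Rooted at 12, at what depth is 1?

4

Climbing from 1 to the root: 1–3–0–16–12. That's 4 steps.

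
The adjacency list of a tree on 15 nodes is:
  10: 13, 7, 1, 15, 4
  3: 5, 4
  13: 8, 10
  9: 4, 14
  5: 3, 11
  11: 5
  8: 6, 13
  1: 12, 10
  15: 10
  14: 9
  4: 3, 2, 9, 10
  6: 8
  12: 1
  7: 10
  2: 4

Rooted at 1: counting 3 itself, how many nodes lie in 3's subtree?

3's subtree: {3, 5, 11}, size 3.

3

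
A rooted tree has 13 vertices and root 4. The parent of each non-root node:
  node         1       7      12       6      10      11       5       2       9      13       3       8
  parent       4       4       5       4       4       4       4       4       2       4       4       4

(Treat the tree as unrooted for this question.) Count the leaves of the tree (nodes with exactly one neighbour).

10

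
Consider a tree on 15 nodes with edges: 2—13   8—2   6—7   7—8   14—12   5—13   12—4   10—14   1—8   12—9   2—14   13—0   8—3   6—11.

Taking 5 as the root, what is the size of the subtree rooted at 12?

Descendants of 12 (including itself): 12, 4, 9. That's 3.

3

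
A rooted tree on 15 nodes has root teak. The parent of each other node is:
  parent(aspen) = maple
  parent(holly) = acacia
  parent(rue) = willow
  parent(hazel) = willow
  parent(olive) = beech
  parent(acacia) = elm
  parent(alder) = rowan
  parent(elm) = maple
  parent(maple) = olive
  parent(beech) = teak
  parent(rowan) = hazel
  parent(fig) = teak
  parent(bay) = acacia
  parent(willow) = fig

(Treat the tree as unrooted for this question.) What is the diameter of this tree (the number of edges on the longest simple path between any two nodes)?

11

Starting from holly, a farthest node is alder at distance 11.
One longest path: holly – acacia – elm – maple – olive – beech – teak – fig – willow – hazel – rowan – alder.
So the diameter is 11.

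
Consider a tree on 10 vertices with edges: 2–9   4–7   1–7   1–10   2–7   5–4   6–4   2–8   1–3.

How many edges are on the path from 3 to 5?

3–1–7–4–5: 4 edges.

4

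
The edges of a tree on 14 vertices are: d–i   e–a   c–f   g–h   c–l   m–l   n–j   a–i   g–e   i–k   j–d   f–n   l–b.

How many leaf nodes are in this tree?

Exactly 4 nodes have a single neighbour: b, h, k, m.

4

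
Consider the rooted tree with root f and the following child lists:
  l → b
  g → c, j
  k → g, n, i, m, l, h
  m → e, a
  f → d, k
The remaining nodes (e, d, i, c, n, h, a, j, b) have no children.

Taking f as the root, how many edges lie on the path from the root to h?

2

Climbing from h to the root: h → k → f. That's 2 steps.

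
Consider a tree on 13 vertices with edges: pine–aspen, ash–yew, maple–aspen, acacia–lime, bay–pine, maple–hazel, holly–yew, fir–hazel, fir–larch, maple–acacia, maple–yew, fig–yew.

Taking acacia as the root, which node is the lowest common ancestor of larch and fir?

fir

Path larch→root: larch fir hazel maple acacia; path fir→root: fir hazel maple acacia.
First common node: fir.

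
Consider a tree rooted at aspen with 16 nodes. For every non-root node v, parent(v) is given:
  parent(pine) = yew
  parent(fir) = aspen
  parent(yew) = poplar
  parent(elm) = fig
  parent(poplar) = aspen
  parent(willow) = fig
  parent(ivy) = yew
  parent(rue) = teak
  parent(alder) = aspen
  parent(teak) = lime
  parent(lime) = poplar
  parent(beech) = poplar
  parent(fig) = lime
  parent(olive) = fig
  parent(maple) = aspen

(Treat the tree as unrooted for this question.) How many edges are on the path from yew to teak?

yew–poplar–lime–teak: 3 edges.

3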